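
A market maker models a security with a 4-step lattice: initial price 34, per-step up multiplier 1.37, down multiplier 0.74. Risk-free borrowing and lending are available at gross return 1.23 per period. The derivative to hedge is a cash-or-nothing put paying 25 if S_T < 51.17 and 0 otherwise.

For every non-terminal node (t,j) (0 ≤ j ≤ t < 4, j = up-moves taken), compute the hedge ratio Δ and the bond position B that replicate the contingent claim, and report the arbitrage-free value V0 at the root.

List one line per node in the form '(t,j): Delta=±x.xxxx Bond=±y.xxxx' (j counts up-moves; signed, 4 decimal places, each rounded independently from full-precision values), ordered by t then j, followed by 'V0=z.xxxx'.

Under the risk-neutral measure, an up-move has probability p* = (R−d)/(u−d) = 0.7778 and values discount at R = 1.23.
At expiry t=4: V(4,0)=25.0000, V(4,1)=25.0000, V(4,2)=25.0000, V(4,3)=0.0000, V(4,4)=0.0000
  t=3,j=0: stock 13.7776 → up 18.8753 (V=25.0000), down 10.1954 (V=25.0000). Price 20.3252; hedge Δ=0.0000, bond B=20.3252.
  t=3,j=1: stock 25.5072 → up 34.9449 (V=25.0000), down 18.8753 (V=25.0000). Price 20.3252; hedge Δ=0.0000, bond B=20.3252.
  t=3,j=2: stock 47.2228 → up 64.6952 (V=0.0000), down 34.9449 (V=25.0000). Price 4.5167; hedge Δ=-0.8403, bond B=44.1993.
  t=3,j=3: stock 87.4260 → up 119.7736 (V=0.0000), down 64.6952 (V=0.0000). Price 0.0000; hedge Δ=0.0000, bond B=0.0000.
  t=2,j=0: stock 18.6184 → up 25.5072 (V=20.3252), down 13.7776 (V=20.3252). Price 16.5246; hedge Δ=0.0000, bond B=16.5246.
  t=2,j=1: stock 34.4692 → up 47.2228 (V=4.5167), down 25.5072 (V=20.3252). Price 6.5282; hedge Δ=-0.7280, bond B=31.6211.
  t=2,j=2: stock 63.8146 → up 87.4260 (V=0.0000), down 47.2228 (V=4.5167). Price 0.8160; hedge Δ=-0.1123, bond B=7.9854.
  t=1,j=0: stock 25.1600 → up 34.4692 (V=6.5282), down 18.6184 (V=16.5246). Price 7.1135; hedge Δ=-0.6307, bond B=22.9807.
  t=1,j=1: stock 46.5800 → up 63.8146 (V=0.8160), down 34.4692 (V=6.5282). Price 1.6954; hedge Δ=-0.1947, bond B=10.7624.
  t=0,j=0: stock 34.0000 → up 46.5800 (V=1.6954), down 25.1600 (V=7.1135). Price 2.3573; hedge Δ=-0.2529, bond B=10.9574.
The time-0 hedge costs 2.3573, which is the no-arbitrage price.

(0,0): Delta=-0.2529 Bond=10.9574
(1,0): Delta=-0.6307 Bond=22.9807
(1,1): Delta=-0.1947 Bond=10.7624
(2,0): Delta=0.0000 Bond=16.5246
(2,1): Delta=-0.7280 Bond=31.6211
(2,2): Delta=-0.1123 Bond=7.9854
(3,0): Delta=0.0000 Bond=20.3252
(3,1): Delta=0.0000 Bond=20.3252
(3,2): Delta=-0.8403 Bond=44.1993
(3,3): Delta=0.0000 Bond=0.0000
V0=2.3573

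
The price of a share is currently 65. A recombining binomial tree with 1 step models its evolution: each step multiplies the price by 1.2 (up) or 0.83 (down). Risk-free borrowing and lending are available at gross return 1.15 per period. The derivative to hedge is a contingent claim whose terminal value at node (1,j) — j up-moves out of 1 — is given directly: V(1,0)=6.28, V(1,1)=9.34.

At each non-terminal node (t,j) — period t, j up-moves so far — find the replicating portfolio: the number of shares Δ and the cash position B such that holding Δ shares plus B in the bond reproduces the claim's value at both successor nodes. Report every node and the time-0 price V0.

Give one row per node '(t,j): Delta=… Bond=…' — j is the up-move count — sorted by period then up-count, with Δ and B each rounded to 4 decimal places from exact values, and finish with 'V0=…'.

(0,0): Delta=0.1272 Bond=-0.5081
V0=7.7622

The replicating-portfolio and risk-neutral prices coincide; use p* = (1.15−0.83)/(1.2−0.83) = 0.8649 for the latter.
At expiry t=1: V(1,0)=6.2800, V(1,1)=9.3400
Node (0,0) S=65.0000: V=(p*·9.3400+(1−p*)·6.2800)/1.15=7.7622; Δ=(9.3400−6.2800)/(78.0000−53.9500)=0.1272; B=V−Δ·S=-0.5081
Check: Δ(0,0)·S0 + B(0,0) = 7.7622 = V0.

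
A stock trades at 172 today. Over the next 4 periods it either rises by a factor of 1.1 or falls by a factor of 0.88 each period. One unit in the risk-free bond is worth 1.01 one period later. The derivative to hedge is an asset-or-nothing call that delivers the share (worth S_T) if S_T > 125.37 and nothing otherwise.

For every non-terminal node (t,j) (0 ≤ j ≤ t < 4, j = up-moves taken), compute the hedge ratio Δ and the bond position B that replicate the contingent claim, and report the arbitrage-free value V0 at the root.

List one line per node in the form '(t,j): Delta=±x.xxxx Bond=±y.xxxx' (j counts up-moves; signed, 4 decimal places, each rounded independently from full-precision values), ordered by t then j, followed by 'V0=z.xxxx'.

(0,0): Delta=1.1811 Bond=-33.9315
(1,0): Delta=1.5082 Bond=-83.7731
(1,1): Delta=1.0000 Bond=0.0000
(2,0): Delta=2.4257 Bond=-206.8265
(2,1): Delta=1.0000 Bond=0.0000
(2,2): Delta=1.0000 Bond=0.0000
(3,0): Delta=5.0000 Bond=-510.6317
(3,1): Delta=1.0000 Bond=0.0000
(3,2): Delta=1.0000 Bond=0.0000
(3,3): Delta=1.0000 Bond=0.0000
V0=169.2238

Under the risk-neutral measure, an up-move has probability p* = (R−d)/(u−d) = 0.5909 and values discount at R = 1.01.
Terminal values V(4,·): V(4,0)=0.0000, V(4,1)=128.9345, V(4,2)=161.1681, V(4,3)=201.4602, V(4,4)=251.8252
(3,0): S=117.2132. Δ = (V_up−V_dn)/(S_up−S_dn) = (128.9345−0.0000)/(128.9345−103.1476) = 5.0000. V = [p*·128.9345 + (1−p*)·0.0000]/1.01 = 75.4342. B = V − Δ·S = -510.6317.
(3,1): S=146.5165. Δ = (V_up−V_dn)/(S_up−S_dn) = (161.1681−128.9345)/(161.1681−128.9345) = 1.0000. V = [p*·161.1681 + (1−p*)·128.9345]/1.01 = 146.5165. B = V − Δ·S = 0.0000.
(3,2): S=183.1456. Δ = (V_up−V_dn)/(S_up−S_dn) = (201.4602−161.1681)/(201.4602−161.1681) = 1.0000. V = [p*·201.4602 + (1−p*)·161.1681]/1.01 = 183.1456. B = V − Δ·S = 0.0000.
(3,3): S=228.9320. Δ = (V_up−V_dn)/(S_up−S_dn) = (251.8252−201.4602)/(251.8252−201.4602) = 1.0000. V = [p*·251.8252 + (1−p*)·201.4602]/1.01 = 228.9320. B = V − Δ·S = 0.0000.
(2,0): S=133.1968. Δ = (V_up−V_dn)/(S_up−S_dn) = (146.5165−75.4342)/(146.5165−117.2132) = 2.4257. V = [p*·146.5165 + (1−p*)·75.4342]/1.01 = 116.2746. B = V − Δ·S = -206.8265.
(2,1): S=166.4960. Δ = (V_up−V_dn)/(S_up−S_dn) = (183.1456−146.5165)/(183.1456−146.5165) = 1.0000. V = [p*·183.1456 + (1−p*)·146.5165]/1.01 = 166.4960. B = V − Δ·S = 0.0000.
(2,2): S=208.1200. Δ = (V_up−V_dn)/(S_up−S_dn) = (228.9320−183.1456)/(228.9320−183.1456) = 1.0000. V = [p*·228.9320 + (1−p*)·183.1456]/1.01 = 208.1200. B = V − Δ·S = 0.0000.
(1,0): S=151.3600. Δ = (V_up−V_dn)/(S_up−S_dn) = (166.4960−116.2746)/(166.4960−133.1968) = 1.5082. V = [p*·166.4960 + (1−p*)·116.2746]/1.01 = 144.5058. B = V − Δ·S = -83.7731.
(1,1): S=189.2000. Δ = (V_up−V_dn)/(S_up−S_dn) = (208.1200−166.4960)/(208.1200−166.4960) = 1.0000. V = [p*·208.1200 + (1−p*)·166.4960]/1.01 = 189.2000. B = V − Δ·S = 0.0000.
(0,0): S=172.0000. Δ = (V_up−V_dn)/(S_up−S_dn) = (189.2000−144.5058)/(189.2000−151.3600) = 1.1811. V = [p*·189.2000 + (1−p*)·144.5058]/1.01 = 169.2238. B = V − Δ·S = -33.9315.
Check: Δ(0,0)·S0 + B(0,0) = 169.2238 = V0.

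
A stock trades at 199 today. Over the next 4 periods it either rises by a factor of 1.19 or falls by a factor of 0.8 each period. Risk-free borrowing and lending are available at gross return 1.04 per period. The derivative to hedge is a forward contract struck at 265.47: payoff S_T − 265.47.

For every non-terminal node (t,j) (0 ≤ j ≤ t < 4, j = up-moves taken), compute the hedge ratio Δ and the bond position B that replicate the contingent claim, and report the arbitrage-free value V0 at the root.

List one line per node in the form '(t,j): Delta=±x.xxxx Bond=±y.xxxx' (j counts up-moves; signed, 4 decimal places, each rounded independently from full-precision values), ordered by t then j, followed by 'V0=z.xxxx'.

Under the risk-neutral measure, an up-move has probability p* = (R−d)/(u−d) = 0.6154 and values discount at R = 1.04.
Terminal values V(4,·): V(4,0)=-183.9596, V(4,1)=-144.2233, V(4,2)=-85.1155, V(4,3)=2.8073, V(4,4)=133.5925
Node (3,0) S=101.8880: V=(p*·-144.2233+(1−p*)·-183.9596)/1.04=-153.3716; Δ=(-144.2233−-183.9596)/(121.2467−81.5104)=1.0000; B=V−Δ·S=-255.2596
Node (3,1) S=151.5584: V=(p*·-85.1155+(1−p*)·-144.2233)/1.04=-103.7012; Δ=(-85.1155−-144.2233)/(180.3545−121.2467)=1.0000; B=V−Δ·S=-255.2596
Node (3,2) S=225.4431: V=(p*·2.8073+(1−p*)·-85.1155)/1.04=-29.8165; Δ=(2.8073−-85.1155)/(268.2773−180.3545)=1.0000; B=V−Δ·S=-255.2596
Node (3,3) S=335.3466: V=(p*·133.5925+(1−p*)·2.8073)/1.04=80.0870; Δ=(133.5925−2.8073)/(399.0625−268.2773)=1.0000; B=V−Δ·S=-255.2596
Node (2,0) S=127.3600: V=(p*·-103.7012+(1−p*)·-153.3716)/1.04=-118.0819; Δ=(-103.7012−-153.3716)/(151.5584−101.8880)=1.0000; B=V−Δ·S=-245.4419
Node (2,1) S=189.4480: V=(p*·-29.8165+(1−p*)·-103.7012)/1.04=-55.9939; Δ=(-29.8165−-103.7012)/(225.4431−151.5584)=1.0000; B=V−Δ·S=-245.4419
Node (2,2) S=281.8039: V=(p*·80.0870+(1−p*)·-29.8165)/1.04=36.3620; Δ=(80.0870−-29.8165)/(335.3466−225.4431)=1.0000; B=V−Δ·S=-245.4419
Node (1,0) S=159.2000: V=(p*·-55.9939+(1−p*)·-118.0819)/1.04=-76.8019; Δ=(-55.9939−-118.0819)/(189.4480−127.3600)=1.0000; B=V−Δ·S=-236.0019
Node (1,1) S=236.8100: V=(p*·36.3620+(1−p*)·-55.9939)/1.04=0.8081; Δ=(36.3620−-55.9939)/(281.8039−189.4480)=1.0000; B=V−Δ·S=-236.0019
Node (0,0) S=199.0000: V=(p*·0.8081+(1−p*)·-76.8019)/1.04=-27.9249; Δ=(0.8081−-76.8019)/(236.8100−159.2000)=1.0000; B=V−Δ·S=-226.9249
Check: Δ(0,0)·S0 + B(0,0) = -27.9249 = V0.

(0,0): Delta=1.0000 Bond=-226.9249
(1,0): Delta=1.0000 Bond=-236.0019
(1,1): Delta=1.0000 Bond=-236.0019
(2,0): Delta=1.0000 Bond=-245.4419
(2,1): Delta=1.0000 Bond=-245.4419
(2,2): Delta=1.0000 Bond=-245.4419
(3,0): Delta=1.0000 Bond=-255.2596
(3,1): Delta=1.0000 Bond=-255.2596
(3,2): Delta=1.0000 Bond=-255.2596
(3,3): Delta=1.0000 Bond=-255.2596
V0=-27.9249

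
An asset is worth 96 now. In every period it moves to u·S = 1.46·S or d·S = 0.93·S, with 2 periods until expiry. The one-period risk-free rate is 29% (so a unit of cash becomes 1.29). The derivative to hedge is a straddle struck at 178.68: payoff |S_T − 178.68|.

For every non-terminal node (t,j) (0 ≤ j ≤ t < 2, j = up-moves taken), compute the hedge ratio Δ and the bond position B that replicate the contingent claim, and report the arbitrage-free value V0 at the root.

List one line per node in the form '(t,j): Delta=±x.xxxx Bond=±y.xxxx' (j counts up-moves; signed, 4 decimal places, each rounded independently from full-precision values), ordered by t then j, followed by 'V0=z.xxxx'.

(0,0): Delta=-0.4628 Bond=70.1957
(1,0): Delta=-1.0000 Bond=138.5116
(1,1): Delta=-0.3012 Bond=67.9051
V0=25.7647

Under the risk-neutral measure, an up-move has probability p* = (R−d)/(u−d) = 0.6792 and values discount at R = 1.29.
Terminal payoffs: V(2,0)=95.6496, V(2,1)=48.3312, V(2,2)=25.9536
Node (1,0) S=89.2800: V=(p*·48.3312+(1−p*)·95.6496)/1.29=49.2316; Δ=(48.3312−95.6496)/(130.3488−83.0304)=-1.0000; B=V−Δ·S=138.5116
Node (1,1) S=140.1600: V=(p*·25.9536+(1−p*)·48.3312)/1.29=25.6832; Δ=(25.9536−48.3312)/(204.6336−130.3488)=-0.3012; B=V−Δ·S=67.9051
Node (0,0) S=96.0000: V=(p*·25.6832+(1−p*)·49.2316)/1.29=25.7647; Δ=(25.6832−49.2316)/(140.1600−89.2800)=-0.4628; B=V−Δ·S=70.1957
Self-financing check: at every node Δ·S+B equals the discounted successor values.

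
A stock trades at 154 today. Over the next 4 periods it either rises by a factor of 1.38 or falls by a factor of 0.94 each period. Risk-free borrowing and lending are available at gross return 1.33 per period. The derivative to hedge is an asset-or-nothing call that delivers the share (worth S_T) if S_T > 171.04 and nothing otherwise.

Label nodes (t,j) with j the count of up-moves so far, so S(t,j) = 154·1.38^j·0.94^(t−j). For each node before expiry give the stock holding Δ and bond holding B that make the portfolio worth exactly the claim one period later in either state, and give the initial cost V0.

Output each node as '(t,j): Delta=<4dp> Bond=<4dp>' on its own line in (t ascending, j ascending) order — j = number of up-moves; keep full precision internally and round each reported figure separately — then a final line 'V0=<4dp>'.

(0,0): Delta=1.0011 Bond=-0.1768
(1,0): Delta=1.0138 Bond=-2.0698
(1,1): Delta=1.0000 Bond=0.0000
(2,0): Delta=1.1716 Bond=-24.2255
(2,1): Delta=1.0000 Bond=0.0000
(2,2): Delta=1.0000 Bond=0.0000
(3,0): Delta=3.1364 Bond=-283.5351
(3,1): Delta=1.0000 Bond=0.0000
(3,2): Delta=1.0000 Bond=0.0000
(3,3): Delta=1.0000 Bond=0.0000
V0=153.9936

Since d<R<u, set p* = (R−d)/(u−d) = 0.8864; price each node as the discounted p*-expectation of its children.
At expiry t=4: V(4,0)=0.0000, V(4,1)=176.5157, V(4,2)=259.1401, V(4,3)=380.4397, V(4,4)=558.5179
  t=3,j=0: stock 127.9099 → up 176.5157 (V=176.5157), down 120.2353 (V=0.0000). Price 117.6369; hedge Δ=3.1364, bond B=-283.5351.
  t=3,j=1: stock 187.7827 → up 259.1401 (V=259.1401), down 176.5157 (V=176.5157). Price 187.7827; hedge Δ=1.0000, bond B=0.0000.
  t=3,j=2: stock 275.6809 → up 380.4397 (V=380.4397), down 259.1401 (V=259.1401). Price 275.6809; hedge Δ=1.0000, bond B=0.0000.
  t=3,j=3: stock 404.7231 → up 558.5179 (V=558.5179), down 380.4397 (V=380.4397). Price 404.7231; hedge Δ=1.0000, bond B=0.0000.
  t=2,j=0: stock 136.0744 → up 187.7827 (V=187.7827), down 127.9099 (V=117.6369). Price 135.1967; hedge Δ=1.1716, bond B=-24.2255.
  t=2,j=1: stock 199.7688 → up 275.6809 (V=275.6809), down 187.7827 (V=187.7827). Price 199.7688; hedge Δ=1.0000, bond B=0.0000.
  t=2,j=2: stock 293.2776 → up 404.7231 (V=404.7231), down 275.6809 (V=275.6809). Price 293.2776; hedge Δ=1.0000, bond B=0.0000.
  t=1,j=0: stock 144.7600 → up 199.7688 (V=199.7688), down 136.0744 (V=135.1967). Price 144.6850; hedge Δ=1.0138, bond B=-2.0698.
  t=1,j=1: stock 212.5200 → up 293.2776 (V=293.2776), down 199.7688 (V=199.7688). Price 212.5200; hedge Δ=1.0000, bond B=0.0000.
  t=0,j=0: stock 154.0000 → up 212.5200 (V=212.5200), down 144.7600 (V=144.6850). Price 153.9936; hedge Δ=1.0011, bond B=-0.1768.
Root portfolio cost Δ·154+B reproduces V0=153.9936.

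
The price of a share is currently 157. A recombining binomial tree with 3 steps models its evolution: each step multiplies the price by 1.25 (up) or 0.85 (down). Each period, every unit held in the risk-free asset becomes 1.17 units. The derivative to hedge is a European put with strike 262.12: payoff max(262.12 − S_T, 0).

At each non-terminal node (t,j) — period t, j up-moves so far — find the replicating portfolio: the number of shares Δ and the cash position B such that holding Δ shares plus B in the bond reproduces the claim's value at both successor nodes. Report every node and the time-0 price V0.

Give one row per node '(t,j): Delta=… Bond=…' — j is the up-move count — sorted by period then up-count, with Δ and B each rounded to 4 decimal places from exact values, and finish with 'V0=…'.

Since d<R<u, set p* = (R−d)/(u−d) = 0.8000; price each node as the discounted p*-expectation of its children.
Terminal payoffs: V(3,0)=165.7024, V(3,1)=120.3294, V(3,2)=53.6044, V(3,3)=0.0000
Node (2,0) S=113.4325: V=(p*·120.3294+(1−p*)·165.7024)/1.17=110.6017; Δ=(120.3294−165.7024)/(141.7906−96.4176)=-1.0000; B=V−Δ·S=224.0342
Node (2,1) S=166.8125: V=(p*·53.6044+(1−p*)·120.3294)/1.17=57.2217; Δ=(53.6044−120.3294)/(208.5156−141.7906)=-1.0000; B=V−Δ·S=224.0342
Node (2,2) S=245.3125: V=(p*·0.0000+(1−p*)·53.6044)/1.17=9.1631; Δ=(0.0000−53.6044)/(306.6406−208.5156)=-0.5463; B=V−Δ·S=143.1741
Node (1,0) S=133.4500: V=(p*·57.2217+(1−p*)·110.6017)/1.17=58.0322; Δ=(57.2217−110.6017)/(166.8125−113.4325)=-1.0000; B=V−Δ·S=191.4822
Node (1,1) S=196.2500: V=(p*·9.1631+(1−p*)·57.2217)/1.17=16.0469; Δ=(9.1631−57.2217)/(245.3125−166.8125)=-0.6122; B=V−Δ·S=136.1932
Node (0,0) S=157.0000: V=(p*·16.0469+(1−p*)·58.0322)/1.17=20.8923; Δ=(16.0469−58.0322)/(196.2500−133.4500)=-0.6686; B=V−Δ·S=125.8556
Check: Δ(0,0)·S0 + B(0,0) = 20.8923 = V0.

(0,0): Delta=-0.6686 Bond=125.8556
(1,0): Delta=-1.0000 Bond=191.4822
(1,1): Delta=-0.6122 Bond=136.1932
(2,0): Delta=-1.0000 Bond=224.0342
(2,1): Delta=-1.0000 Bond=224.0342
(2,2): Delta=-0.5463 Bond=143.1741
V0=20.8923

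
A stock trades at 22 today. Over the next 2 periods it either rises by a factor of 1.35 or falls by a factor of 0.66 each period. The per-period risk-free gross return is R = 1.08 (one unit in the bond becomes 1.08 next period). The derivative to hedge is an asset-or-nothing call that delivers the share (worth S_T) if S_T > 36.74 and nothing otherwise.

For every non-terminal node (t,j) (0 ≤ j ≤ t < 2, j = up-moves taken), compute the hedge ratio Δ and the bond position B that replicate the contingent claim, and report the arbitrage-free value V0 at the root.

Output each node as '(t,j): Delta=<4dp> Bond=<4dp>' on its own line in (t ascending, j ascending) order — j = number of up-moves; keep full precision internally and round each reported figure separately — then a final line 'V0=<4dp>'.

(0,0): Delta=1.4887 Bond=-20.0142
(1,0): Delta=0.0000 Bond=0.0000
(1,1): Delta=1.9565 Bond=-35.5109
V0=12.7363

Under the risk-neutral measure, an up-move has probability p* = (R−d)/(u−d) = 0.6087 and values discount at R = 1.08.
At expiry t=2: V(2,0)=0.0000, V(2,1)=0.0000, V(2,2)=40.0950
(1,0): S=14.5200. Δ = (V_up−V_dn)/(S_up−S_dn) = (0.0000−0.0000)/(19.6020−9.5832) = 0.0000. V = [p*·0.0000 + (1−p*)·0.0000]/1.08 = 0.0000. B = V − Δ·S = 0.0000.
(1,1): S=29.7000. Δ = (V_up−V_dn)/(S_up−S_dn) = (40.0950−0.0000)/(40.0950−19.6020) = 1.9565. V = [p*·40.0950 + (1−p*)·0.0000]/1.08 = 22.5978. B = V − Δ·S = -35.5109.
(0,0): S=22.0000. Δ = (V_up−V_dn)/(S_up−S_dn) = (22.5978−0.0000)/(29.7000−14.5200) = 1.4887. V = [p*·22.5978 + (1−p*)·0.0000]/1.08 = 12.7363. B = V − Δ·S = -20.0142.
Self-financing check: at every node Δ·S+B equals the discounted successor values.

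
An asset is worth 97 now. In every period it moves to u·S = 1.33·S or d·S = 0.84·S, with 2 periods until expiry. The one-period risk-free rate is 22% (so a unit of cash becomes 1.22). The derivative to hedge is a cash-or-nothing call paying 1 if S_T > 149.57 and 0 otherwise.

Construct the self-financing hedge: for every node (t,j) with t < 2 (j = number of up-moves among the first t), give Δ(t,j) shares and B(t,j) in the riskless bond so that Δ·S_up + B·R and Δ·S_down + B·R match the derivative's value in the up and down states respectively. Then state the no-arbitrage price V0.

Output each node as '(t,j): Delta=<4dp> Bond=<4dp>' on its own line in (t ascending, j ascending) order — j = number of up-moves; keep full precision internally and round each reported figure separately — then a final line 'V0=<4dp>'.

(0,0): Delta=0.0134 Bond=-0.8932
(1,0): Delta=0.0000 Bond=0.0000
(1,1): Delta=0.0158 Bond=-1.4052
V0=0.4041

Risk-neutral probability p* = (R−d)/(u−d) = (1.22−0.84)/(1.33−0.84) = 0.7755.
Terminal values V(2,·): V(2,0)=0.0000, V(2,1)=0.0000, V(2,2)=1.0000
Node (1,0) S=81.4800: V=(p*·0.0000+(1−p*)·0.0000)/1.22=0.0000; Δ=(0.0000−0.0000)/(108.3684−68.4432)=0.0000; B=V−Δ·S=0.0000
Node (1,1) S=129.0100: V=(p*·1.0000+(1−p*)·0.0000)/1.22=0.6357; Δ=(1.0000−0.0000)/(171.5833−108.3684)=0.0158; B=V−Δ·S=-1.4052
Node (0,0) S=97.0000: V=(p*·0.6357+(1−p*)·0.0000)/1.22=0.4041; Δ=(0.6357−0.0000)/(129.0100−81.4800)=0.0134; B=V−Δ·S=-0.8932
Check: Δ(0,0)·S0 + B(0,0) = 0.4041 = V0.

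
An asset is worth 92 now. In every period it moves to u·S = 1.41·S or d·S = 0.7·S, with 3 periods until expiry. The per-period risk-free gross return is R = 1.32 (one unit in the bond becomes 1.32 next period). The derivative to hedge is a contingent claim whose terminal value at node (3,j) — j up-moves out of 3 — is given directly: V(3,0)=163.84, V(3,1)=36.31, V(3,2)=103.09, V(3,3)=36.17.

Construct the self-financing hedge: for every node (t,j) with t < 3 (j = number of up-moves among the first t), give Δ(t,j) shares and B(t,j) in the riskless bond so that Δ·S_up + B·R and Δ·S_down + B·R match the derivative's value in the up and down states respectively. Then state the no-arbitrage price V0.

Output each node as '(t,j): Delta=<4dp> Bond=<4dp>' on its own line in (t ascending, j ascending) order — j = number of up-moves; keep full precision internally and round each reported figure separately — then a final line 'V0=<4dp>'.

The replicating-portfolio and risk-neutral prices coincide; use p* = (1.32−0.7)/(1.41−0.7) = 0.8732 for the latter.
Terminal values V(3,·): V(3,0)=163.8400, V(3,1)=36.3100, V(3,2)=103.0900, V(3,3)=36.1700
(2,0): S=45.0800. Δ = (V_up−V_dn)/(S_up−S_dn) = (36.3100−163.8400)/(63.5628−31.5560) = -3.9845. V = [p*·36.3100 + (1−p*)·163.8400]/1.32 = 39.7544. B = V − Δ·S = 219.3741.
(2,1): S=90.8040. Δ = (V_up−V_dn)/(S_up−S_dn) = (103.0900−36.3100)/(128.0336−63.5628) = 1.0358. V = [p*·103.0900 + (1−p*)·36.3100]/1.32 = 71.6856. B = V − Δ·S = -22.3708.
(2,2): S=182.9052. Δ = (V_up−V_dn)/(S_up−S_dn) = (36.1700−103.0900)/(257.8963−128.0336) = -0.5153. V = [p*·36.1700 + (1−p*)·103.0900]/1.32 = 33.8279. B = V − Δ·S = 128.0814.
(1,0): S=64.4000. Δ = (V_up−V_dn)/(S_up−S_dn) = (71.6856−39.7544)/(90.8040−45.0800) = 0.6983. V = [p*·71.6856 + (1−p*)·39.7544]/1.32 = 51.2409. B = V − Δ·S = 6.2674.
(1,1): S=129.7200. Δ = (V_up−V_dn)/(S_up−S_dn) = (33.8279−71.6856)/(182.9052−90.8040) = -0.4110. V = [p*·33.8279 + (1−p*)·71.6856]/1.32 = 29.2627. B = V − Δ·S = 82.5833.
(0,0): S=92.0000. Δ = (V_up−V_dn)/(S_up−S_dn) = (29.2627−51.2409)/(129.7200−64.4000) = -0.3365. V = [p*·29.2627 + (1−p*)·51.2409]/1.32 = 24.2793. B = V − Δ·S = 55.2345.
Self-financing check: at every node Δ·S+B equals the discounted successor values.

(0,0): Delta=-0.3365 Bond=55.2345
(1,0): Delta=0.6983 Bond=6.2674
(1,1): Delta=-0.4110 Bond=82.5833
(2,0): Delta=-3.9845 Bond=219.3741
(2,1): Delta=1.0358 Bond=-22.3708
(2,2): Delta=-0.5153 Bond=128.0814
V0=24.2793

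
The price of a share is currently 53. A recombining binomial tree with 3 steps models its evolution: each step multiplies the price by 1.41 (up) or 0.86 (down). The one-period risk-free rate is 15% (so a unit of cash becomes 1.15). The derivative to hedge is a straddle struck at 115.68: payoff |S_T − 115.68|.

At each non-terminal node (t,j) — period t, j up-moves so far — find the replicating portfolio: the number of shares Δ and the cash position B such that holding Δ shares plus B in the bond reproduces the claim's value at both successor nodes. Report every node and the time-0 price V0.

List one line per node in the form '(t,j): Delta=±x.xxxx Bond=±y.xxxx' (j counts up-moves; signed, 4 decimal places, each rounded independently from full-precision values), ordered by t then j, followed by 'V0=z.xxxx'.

The replicating-portfolio and risk-neutral prices coincide; use p* = (1.15−0.86)/(1.41−0.86) = 0.5273 for the latter.
Terminal payoffs: V(3,0)=81.9690, V(3,1)=60.4097, V(3,2)=25.0624, V(3,3)=32.8907
(2,0): S=39.1988. Δ = (V_up−V_dn)/(S_up−S_dn) = (60.4097−81.9690)/(55.2703−33.7110) = -1.0000. V = [p*·60.4097 + (1−p*)·81.9690]/1.15 = 61.3925. B = V − Δ·S = 100.5913.
(2,1): S=64.2678. Δ = (V_up−V_dn)/(S_up−S_dn) = (25.0624−60.4097)/(90.6176−55.2703) = -1.0000. V = [p*·25.0624 + (1−p*)·60.4097]/1.15 = 36.3235. B = V − Δ·S = 100.5913.
(2,2): S=105.3693. Δ = (V_up−V_dn)/(S_up−S_dn) = (32.8907−25.0624)/(148.5707−90.6176) = 0.1351. V = [p*·32.8907 + (1−p*)·25.0624]/1.15 = 25.3827. B = V − Δ·S = 11.1494.
(1,0): S=45.5800. Δ = (V_up−V_dn)/(S_up−S_dn) = (36.3235−61.3925)/(64.2678−39.1988) = -1.0000. V = [p*·36.3235 + (1−p*)·61.3925]/1.15 = 41.8907. B = V − Δ·S = 87.4707.
(1,1): S=74.7300. Δ = (V_up−V_dn)/(S_up−S_dn) = (25.3827−36.3235)/(105.3693−64.2678) = -0.2662. V = [p*·25.3827 + (1−p*)·36.3235]/1.15 = 26.5693. B = V − Δ·S = 46.4617.
(0,0): S=53.0000. Δ = (V_up−V_dn)/(S_up−S_dn) = (26.5693−41.8907)/(74.7300−45.5800) = -0.5256. V = [p*·26.5693 + (1−p*)·41.8907]/1.15 = 29.4019. B = V − Δ·S = 57.2590.
Each (Δ,B) replicates both successor values, so the strategy is self-financing and V0 is arbitrage-free.

(0,0): Delta=-0.5256 Bond=57.2590
(1,0): Delta=-1.0000 Bond=87.4707
(1,1): Delta=-0.2662 Bond=46.4617
(2,0): Delta=-1.0000 Bond=100.5913
(2,1): Delta=-1.0000 Bond=100.5913
(2,2): Delta=0.1351 Bond=11.1494
V0=29.4019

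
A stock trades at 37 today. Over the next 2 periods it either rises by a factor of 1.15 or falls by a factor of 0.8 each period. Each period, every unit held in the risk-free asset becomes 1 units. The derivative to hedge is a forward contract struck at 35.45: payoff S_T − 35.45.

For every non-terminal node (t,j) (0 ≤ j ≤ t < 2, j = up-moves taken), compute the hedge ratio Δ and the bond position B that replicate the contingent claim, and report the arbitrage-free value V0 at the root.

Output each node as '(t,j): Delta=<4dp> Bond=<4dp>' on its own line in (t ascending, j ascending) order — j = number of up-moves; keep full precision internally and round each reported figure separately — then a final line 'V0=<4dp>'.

(0,0): Delta=1.0000 Bond=-35.4500
(1,0): Delta=1.0000 Bond=-35.4500
(1,1): Delta=1.0000 Bond=-35.4500
V0=1.5500

Risk-neutral probability p* = (R−d)/(u−d) = (1−0.8)/(1.15−0.8) = 0.5714.
Terminal payoffs: V(2,0)=-11.7700, V(2,1)=-1.4100, V(2,2)=13.4825
  t=1,j=0: stock 29.6000 → up 34.0400 (V=-1.4100), down 23.6800 (V=-11.7700). Price -5.8500; hedge Δ=1.0000, bond B=-35.4500.
  t=1,j=1: stock 42.5500 → up 48.9325 (V=13.4825), down 34.0400 (V=-1.4100). Price 7.1000; hedge Δ=1.0000, bond B=-35.4500.
  t=0,j=0: stock 37.0000 → up 42.5500 (V=7.1000), down 29.6000 (V=-5.8500). Price 1.5500; hedge Δ=1.0000, bond B=-35.4500.
The time-0 hedge costs 1.5500, which is the no-arbitrage price.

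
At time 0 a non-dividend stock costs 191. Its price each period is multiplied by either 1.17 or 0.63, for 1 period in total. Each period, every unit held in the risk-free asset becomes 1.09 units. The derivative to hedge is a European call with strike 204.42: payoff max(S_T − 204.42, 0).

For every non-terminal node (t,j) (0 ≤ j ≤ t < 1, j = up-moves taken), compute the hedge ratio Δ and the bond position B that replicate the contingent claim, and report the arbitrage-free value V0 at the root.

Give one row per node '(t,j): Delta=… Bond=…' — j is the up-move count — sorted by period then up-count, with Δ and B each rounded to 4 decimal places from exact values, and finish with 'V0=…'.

(0,0): Delta=0.1847 Bond=-20.3899
V0=14.8879

No-arbitrage ⇒ martingale measure with p* = (R−d)/(u−d) = 0.8519.
Payoff layer (t=1): V(1,0)=0.0000, V(1,1)=19.0500
(0,0): S=191.0000. Δ = (V_up−V_dn)/(S_up−S_dn) = (19.0500−0.0000)/(223.4700−120.3300) = 0.1847. V = [p*·19.0500 + (1−p*)·0.0000]/1.09 = 14.8879. B = V − Δ·S = -20.3899.
Each (Δ,B) replicates both successor values, so the strategy is self-financing and V0 is arbitrage-free.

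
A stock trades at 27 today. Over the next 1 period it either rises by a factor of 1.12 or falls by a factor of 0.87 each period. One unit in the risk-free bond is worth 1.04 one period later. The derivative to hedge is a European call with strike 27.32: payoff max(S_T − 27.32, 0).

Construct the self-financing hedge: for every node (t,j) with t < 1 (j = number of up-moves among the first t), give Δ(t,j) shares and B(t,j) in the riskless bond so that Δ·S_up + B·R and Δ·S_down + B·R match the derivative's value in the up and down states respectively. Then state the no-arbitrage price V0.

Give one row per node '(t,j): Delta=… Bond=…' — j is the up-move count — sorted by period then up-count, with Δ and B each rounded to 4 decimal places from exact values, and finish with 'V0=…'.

(0,0): Delta=0.4326 Bond=-9.7708
V0=1.9092

No-arbitrage ⇒ martingale measure with p* = (R−d)/(u−d) = 0.6800.
At expiry t=1: V(1,0)=0.0000, V(1,1)=2.9200
Node (0,0) S=27.0000: V=(p*·2.9200+(1−p*)·0.0000)/1.04=1.9092; Δ=(2.9200−0.0000)/(30.2400−23.4900)=0.4326; B=V−Δ·S=-9.7708
Check: Δ(0,0)·S0 + B(0,0) = 1.9092 = V0.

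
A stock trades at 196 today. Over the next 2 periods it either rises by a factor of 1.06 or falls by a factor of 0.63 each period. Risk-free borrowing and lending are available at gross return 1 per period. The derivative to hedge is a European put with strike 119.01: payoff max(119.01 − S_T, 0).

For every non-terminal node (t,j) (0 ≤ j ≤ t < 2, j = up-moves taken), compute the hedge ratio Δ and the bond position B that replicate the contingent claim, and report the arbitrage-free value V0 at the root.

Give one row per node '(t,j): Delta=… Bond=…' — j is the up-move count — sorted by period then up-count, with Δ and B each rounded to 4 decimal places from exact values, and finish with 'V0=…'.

(0,0): Delta=-0.0682 Bond=14.1776
(1,0): Delta=-0.7763 Bond=101.6062
(1,1): Delta=0.0000 Bond=0.0000
V0=0.8025

Risk-neutral probability p* = (R−d)/(u−d) = (1−0.63)/(1.06−0.63) = 0.8605.
Terminal payoffs: V(2,0)=41.2176, V(2,1)=0.0000, V(2,2)=0.0000
Node (1,0) S=123.4800: V=(p*·0.0000+(1−p*)·41.2176)/1=5.7513; Δ=(0.0000−41.2176)/(130.8888−77.7924)=-0.7763; B=V−Δ·S=101.6062
Node (1,1) S=207.7600: V=(p*·0.0000+(1−p*)·0.0000)/1=0.0000; Δ=(0.0000−0.0000)/(220.2256−130.8888)=0.0000; B=V−Δ·S=0.0000
Node (0,0) S=196.0000: V=(p*·0.0000+(1−p*)·5.7513)/1=0.8025; Δ=(0.0000−5.7513)/(207.7600−123.4800)=-0.0682; B=V−Δ·S=14.1776
Self-financing check: at every node Δ·S+B equals the discounted successor values.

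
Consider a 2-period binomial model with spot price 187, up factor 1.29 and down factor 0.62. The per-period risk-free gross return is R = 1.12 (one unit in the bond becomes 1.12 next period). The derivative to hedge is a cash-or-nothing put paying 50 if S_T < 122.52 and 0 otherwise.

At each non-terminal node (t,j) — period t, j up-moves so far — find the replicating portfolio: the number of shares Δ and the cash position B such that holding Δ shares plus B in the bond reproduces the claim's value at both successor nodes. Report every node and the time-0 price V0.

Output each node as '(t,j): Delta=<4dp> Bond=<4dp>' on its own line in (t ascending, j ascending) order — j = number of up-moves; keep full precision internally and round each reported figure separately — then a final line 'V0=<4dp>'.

Under the risk-neutral measure, an up-move has probability p* = (R−d)/(u−d) = 0.7463 and values discount at R = 1.12.
Payoff layer (t=2): V(2,0)=50.0000, V(2,1)=0.0000, V(2,2)=0.0000
(1,0): S=115.9400. Δ = (V_up−V_dn)/(S_up−S_dn) = (0.0000−50.0000)/(149.5626−71.8828) = -0.6437. V = [p*·0.0000 + (1−p*)·50.0000]/1.12 = 11.3273. B = V − Δ·S = 85.9542.
(1,1): S=241.2300. Δ = (V_up−V_dn)/(S_up−S_dn) = (0.0000−0.0000)/(311.1867−149.5626) = 0.0000. V = [p*·0.0000 + (1−p*)·0.0000]/1.12 = 0.0000. B = V − Δ·S = 0.0000.
(0,0): S=187.0000. Δ = (V_up−V_dn)/(S_up−S_dn) = (0.0000−11.3273)/(241.2300−115.9400) = -0.0904. V = [p*·0.0000 + (1−p*)·11.3273]/1.12 = 2.5662. B = V − Δ·S = 19.4726.
Self-financing check: at every node Δ·S+B equals the discounted successor values.

(0,0): Delta=-0.0904 Bond=19.4726
(1,0): Delta=-0.6437 Bond=85.9542
(1,1): Delta=0.0000 Bond=0.0000
V0=2.5662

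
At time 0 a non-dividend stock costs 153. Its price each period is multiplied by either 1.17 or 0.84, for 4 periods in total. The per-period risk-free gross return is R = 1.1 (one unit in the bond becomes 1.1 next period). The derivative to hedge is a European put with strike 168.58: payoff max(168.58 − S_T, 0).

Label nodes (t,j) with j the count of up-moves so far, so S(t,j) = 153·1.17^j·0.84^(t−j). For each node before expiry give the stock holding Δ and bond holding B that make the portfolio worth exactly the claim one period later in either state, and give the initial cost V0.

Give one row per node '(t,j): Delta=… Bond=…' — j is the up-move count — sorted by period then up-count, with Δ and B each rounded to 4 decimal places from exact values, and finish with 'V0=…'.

(0,0): Delta=-0.1925 Bond=33.2398
(1,0): Delta=-0.5493 Bond=82.4242
(1,1): Delta=-0.1235 Bond=24.2167
(2,0): Delta=-1.0000 Bond=139.3223
(2,1): Delta=-0.4622 Bond=77.5670
(2,2): Delta=-0.0580 Bond=12.9268
(3,0): Delta=-1.0000 Bond=153.2545
(3,1): Delta=-1.0000 Bond=153.2545
(3,2): Delta=-0.3582 Bond=67.0347
(3,3): Delta=0.0000 Bond=0.0000
V0=3.7920

Under the risk-neutral measure, an up-move has probability p* = (R−d)/(u−d) = 0.7879 and values discount at R = 1.1.
Payoff layer (t=4): V(4,0)=92.4057, V(4,1)=62.4801, V(4,2)=20.7979, V(4,3)=0.0000, V(4,4)=0.0000
Node (3,0) S=90.6837: V=(p*·62.4801+(1−p*)·92.4057)/1.1=62.5708; Δ=(62.4801−92.4057)/(106.0999−76.1743)=-1.0000; B=V−Δ·S=153.2545
Node (3,1) S=126.3095: V=(p*·20.7979+(1−p*)·62.4801)/1.1=26.9451; Δ=(20.7979−62.4801)/(147.7821−106.0999)=-1.0000; B=V−Δ·S=153.2545
Node (3,2) S=175.9310: V=(p*·0.0000+(1−p*)·20.7979)/1.1=4.0106; Δ=(0.0000−20.7979)/(205.8393−147.7821)=-0.3582; B=V−Δ·S=67.0347
Node (3,3) S=245.0468: V=(p*·0.0000+(1−p*)·0.0000)/1.1=0.0000; Δ=(0.0000−0.0000)/(286.7047−205.8393)=0.0000; B=V−Δ·S=0.0000
Node (2,0) S=107.9568: V=(p*·26.9451+(1−p*)·62.5708)/1.1=31.3655; Δ=(26.9451−62.5708)/(126.3095−90.6837)=-1.0000; B=V−Δ·S=139.3223
Node (2,1) S=150.3684: V=(p*·4.0106+(1−p*)·26.9451)/1.1=8.0686; Δ=(4.0106−26.9451)/(175.9310−126.3095)=-0.4622; B=V−Δ·S=77.5670
Node (2,2) S=209.4417: V=(p*·0.0000+(1−p*)·4.0106)/1.1=0.7734; Δ=(0.0000−4.0106)/(245.0468−175.9310)=-0.0580; B=V−Δ·S=12.9268
Node (1,0) S=128.5200: V=(p*·8.0686+(1−p*)·31.3655)/1.1=11.8276; Δ=(8.0686−31.3655)/(150.3684−107.9568)=-0.5493; B=V−Δ·S=82.4242
Node (1,1) S=179.0100: V=(p*·0.7734+(1−p*)·8.0686)/1.1=2.1099; Δ=(0.7734−8.0686)/(209.4417−150.3684)=-0.1235; B=V−Δ·S=24.2167
Node (0,0) S=153.0000: V=(p*·2.1099+(1−p*)·11.8276)/1.1=3.7920; Δ=(2.1099−11.8276)/(179.0100−128.5200)=-0.1925; B=V−Δ·S=33.2398
The time-0 hedge costs 3.7920, which is the no-arbitrage price.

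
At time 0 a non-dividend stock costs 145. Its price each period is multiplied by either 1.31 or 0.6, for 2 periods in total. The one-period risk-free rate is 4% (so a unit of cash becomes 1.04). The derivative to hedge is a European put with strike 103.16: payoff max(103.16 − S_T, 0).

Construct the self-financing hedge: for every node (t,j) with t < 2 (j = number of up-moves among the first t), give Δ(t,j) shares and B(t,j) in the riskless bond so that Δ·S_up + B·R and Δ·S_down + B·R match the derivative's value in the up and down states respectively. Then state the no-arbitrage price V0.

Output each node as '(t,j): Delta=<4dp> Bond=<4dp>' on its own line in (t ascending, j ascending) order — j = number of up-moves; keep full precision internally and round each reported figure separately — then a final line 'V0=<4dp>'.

Risk-neutral probability p* = (R−d)/(u−d) = (1.04−0.6)/(1.31−0.6) = 0.6197.
At expiry t=2: V(2,0)=50.9600, V(2,1)=0.0000, V(2,2)=0.0000
  t=1,j=0: stock 87.0000 → up 113.9700 (V=0.0000), down 52.2000 (V=50.9600). Price 18.6338; hedge Δ=-0.8250, bond B=90.4085.
  t=1,j=1: stock 189.9500 → up 248.8345 (V=0.0000), down 113.9700 (V=0.0000). Price 0.0000; hedge Δ=0.0000, bond B=0.0000.
  t=0,j=0: stock 145.0000 → up 189.9500 (V=0.0000), down 87.0000 (V=18.6338). Price 6.8136; hedge Δ=-0.1810, bond B=33.0583.
Check: Δ(0,0)·S0 + B(0,0) = 6.8136 = V0.

(0,0): Delta=-0.1810 Bond=33.0583
(1,0): Delta=-0.8250 Bond=90.4085
(1,1): Delta=0.0000 Bond=0.0000
V0=6.8136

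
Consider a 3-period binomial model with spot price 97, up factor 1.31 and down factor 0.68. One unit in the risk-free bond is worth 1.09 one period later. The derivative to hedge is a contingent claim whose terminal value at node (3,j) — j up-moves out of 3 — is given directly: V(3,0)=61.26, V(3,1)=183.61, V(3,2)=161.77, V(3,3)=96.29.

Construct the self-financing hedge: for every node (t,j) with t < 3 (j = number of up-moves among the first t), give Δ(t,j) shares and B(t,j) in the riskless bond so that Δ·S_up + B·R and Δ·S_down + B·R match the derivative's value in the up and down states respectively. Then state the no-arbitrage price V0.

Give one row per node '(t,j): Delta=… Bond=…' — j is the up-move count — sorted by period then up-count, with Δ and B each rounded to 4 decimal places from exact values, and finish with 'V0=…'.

(0,0): Delta=-0.3132 Bond=142.0698
(1,0): Delta=0.6295 Bond=92.6771
(1,1): Delta=-0.5758 Bond=188.2204
(2,0): Delta=4.3299 Bond=-64.9544
(2,1): Delta=-0.4012 Bond=190.0765
(2,2): Delta=-0.6244 Bond=213.2540
V0=111.6896

Under the risk-neutral measure, an up-move has probability p* = (R−d)/(u−d) = 0.6508 and values discount at R = 1.09.
Terminal payoffs: V(3,0)=61.2600, V(3,1)=183.6100, V(3,2)=161.7700, V(3,3)=96.2900
  t=2,j=0: stock 44.8528 → up 58.7572 (V=183.6100), down 30.4999 (V=61.2600). Price 129.2519; hedge Δ=4.3299, bond B=-64.9544.
  t=2,j=1: stock 86.4076 → up 113.1940 (V=161.7700), down 58.7572 (V=183.6100). Price 155.4098; hedge Δ=-0.4012, bond B=190.0765.
  t=2,j=2: stock 166.4617 → up 218.0648 (V=96.2900), down 113.1940 (V=161.7700). Price 109.3175; hedge Δ=-0.6244, bond B=213.2540.
  t=1,j=0: stock 65.9600 → up 86.4076 (V=155.4098), down 44.8528 (V=129.2519). Price 134.1975; hedge Δ=0.6295, bond B=92.6771.
  t=1,j=1: stock 127.0700 → up 166.4617 (V=109.3175), down 86.4076 (V=155.4098). Price 115.0580; hedge Δ=-0.5758, bond B=188.2204.
  t=0,j=0: stock 97.0000 → up 127.0700 (V=115.0580), down 65.9600 (V=134.1975). Price 111.6896; hedge Δ=-0.3132, bond B=142.0698.
Check: Δ(0,0)·S0 + B(0,0) = 111.6896 = V0.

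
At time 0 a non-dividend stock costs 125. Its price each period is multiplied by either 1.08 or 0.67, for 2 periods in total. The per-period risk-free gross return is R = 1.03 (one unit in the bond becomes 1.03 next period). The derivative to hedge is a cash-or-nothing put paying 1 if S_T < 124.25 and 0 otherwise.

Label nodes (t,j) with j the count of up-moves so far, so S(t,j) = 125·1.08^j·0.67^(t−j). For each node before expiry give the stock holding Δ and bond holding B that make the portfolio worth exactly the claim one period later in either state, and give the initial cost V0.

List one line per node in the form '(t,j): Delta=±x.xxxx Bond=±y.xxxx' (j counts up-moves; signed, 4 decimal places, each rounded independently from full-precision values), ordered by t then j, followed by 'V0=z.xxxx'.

Under the risk-neutral measure, an up-move has probability p* = (R−d)/(u−d) = 0.8780 and values discount at R = 1.03.
At expiry t=2: V(2,0)=1.0000, V(2,1)=1.0000, V(2,2)=0.0000
Node (1,0) S=83.7500: V=(p*·1.0000+(1−p*)·1.0000)/1.03=0.9709; Δ=(1.0000−1.0000)/(90.4500−56.1125)=0.0000; B=V−Δ·S=0.9709
Node (1,1) S=135.0000: V=(p*·0.0000+(1−p*)·1.0000)/1.03=0.1184; Δ=(0.0000−1.0000)/(145.8000−90.4500)=-0.0181; B=V−Δ·S=2.5574
Node (0,0) S=125.0000: V=(p*·0.1184+(1−p*)·0.9709)/1.03=0.2159; Δ=(0.1184−0.9709)/(135.0000−83.7500)=-0.0166; B=V−Δ·S=2.2951
Check: Δ(0,0)·S0 + B(0,0) = 0.2159 = V0.

(0,0): Delta=-0.0166 Bond=2.2951
(1,0): Delta=0.0000 Bond=0.9709
(1,1): Delta=-0.0181 Bond=2.5574
V0=0.2159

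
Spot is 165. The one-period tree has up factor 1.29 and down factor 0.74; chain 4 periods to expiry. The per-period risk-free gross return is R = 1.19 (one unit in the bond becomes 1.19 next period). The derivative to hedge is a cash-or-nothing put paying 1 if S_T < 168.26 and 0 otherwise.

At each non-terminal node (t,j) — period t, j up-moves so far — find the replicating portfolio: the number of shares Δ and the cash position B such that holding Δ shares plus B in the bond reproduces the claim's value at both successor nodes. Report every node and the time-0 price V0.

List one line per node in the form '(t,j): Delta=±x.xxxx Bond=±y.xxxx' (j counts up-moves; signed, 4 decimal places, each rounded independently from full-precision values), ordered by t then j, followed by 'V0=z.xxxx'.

No-arbitrage ⇒ martingale measure with p* = (R−d)/(u−d) = 0.8182.
At expiry t=4: V(4,0)=1.0000, V(4,1)=1.0000, V(4,2)=1.0000, V(4,3)=0.0000, V(4,4)=0.0000
Node (3,0) S=66.8620: V=(p*·1.0000+(1−p*)·1.0000)/1.19=0.8403; Δ=(1.0000−1.0000)/(86.2519−49.4779)=0.0000; B=V−Δ·S=0.8403
Node (3,1) S=116.5567: V=(p*·1.0000+(1−p*)·1.0000)/1.19=0.8403; Δ=(1.0000−1.0000)/(150.3581−86.2519)=0.0000; B=V−Δ·S=0.8403
Node (3,2) S=203.1866: V=(p*·0.0000+(1−p*)·1.0000)/1.19=0.1528; Δ=(0.0000−1.0000)/(262.1107−150.3581)=-0.0089; B=V−Δ·S=1.9710
Node (3,3) S=354.2037: V=(p*·0.0000+(1−p*)·0.0000)/1.19=0.0000; Δ=(0.0000−0.0000)/(456.9228−262.1107)=0.0000; B=V−Δ·S=0.0000
Node (2,0) S=90.3540: V=(p*·0.8403+(1−p*)·0.8403)/1.19=0.7062; Δ=(0.8403−0.8403)/(116.5567−66.8620)=0.0000; B=V−Δ·S=0.7062
Node (2,1) S=157.5090: V=(p*·0.1528+(1−p*)·0.8403)/1.19=0.2334; Δ=(0.1528−0.8403)/(203.1866−116.5567)=-0.0079; B=V−Δ·S=1.4835
Node (2,2) S=274.5765: V=(p*·0.0000+(1−p*)·0.1528)/1.19=0.0233; Δ=(0.0000−0.1528)/(354.2037−203.1866)=-0.0010; B=V−Δ·S=0.3011
Node (1,0) S=122.1000: V=(p*·0.2334+(1−p*)·0.7062)/1.19=0.2684; Δ=(0.2334−0.7062)/(157.5090−90.3540)=-0.0070; B=V−Δ·S=1.1279
Node (1,1) S=212.8500: V=(p*·0.0233+(1−p*)·0.2334)/1.19=0.0517; Δ=(0.0233−0.2334)/(274.5765−157.5090)=-0.0018; B=V−Δ·S=0.4337
Node (0,0) S=165.0000: V=(p*·0.0517+(1−p*)·0.2684)/1.19=0.0766; Δ=(0.0517−0.2684)/(212.8500−122.1000)=-0.0024; B=V−Δ·S=0.4705
Each (Δ,B) replicates both successor values, so the strategy is self-financing and V0 is arbitrage-free.

(0,0): Delta=-0.0024 Bond=0.4705
(1,0): Delta=-0.0070 Bond=1.1279
(1,1): Delta=-0.0018 Bond=0.4337
(2,0): Delta=0.0000 Bond=0.7062
(2,1): Delta=-0.0079 Bond=1.4835
(2,2): Delta=-0.0010 Bond=0.3011
(3,0): Delta=0.0000 Bond=0.8403
(3,1): Delta=0.0000 Bond=0.8403
(3,2): Delta=-0.0089 Bond=1.9710
(3,3): Delta=0.0000 Bond=0.0000
V0=0.0766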